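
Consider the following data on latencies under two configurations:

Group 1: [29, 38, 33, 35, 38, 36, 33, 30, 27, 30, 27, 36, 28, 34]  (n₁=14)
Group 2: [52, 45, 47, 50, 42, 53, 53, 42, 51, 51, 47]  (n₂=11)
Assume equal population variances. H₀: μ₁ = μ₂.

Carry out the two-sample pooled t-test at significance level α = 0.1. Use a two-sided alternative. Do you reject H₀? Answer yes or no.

x̄₁=32.429, s₁=3.917, n₁=14
x̄₂=48.455, s₂=4.108, n₂=11
s_p² = [13·3.917² + 10·4.108²]/23 = 16.0068
SE = √(s_p²·(1/14+1/11)) = 1.6120
t = (32.429−48.455)/1.6120 = -9.9418
df = 23
p-value (two-sided) = 0.00000
At α=0.1: p < α → reject H₀

reject H₀: yes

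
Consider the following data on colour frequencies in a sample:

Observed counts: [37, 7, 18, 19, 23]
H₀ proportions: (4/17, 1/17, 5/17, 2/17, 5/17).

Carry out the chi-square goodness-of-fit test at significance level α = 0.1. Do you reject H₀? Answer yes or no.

reject H₀: yes

n = 104; E_i = n·p_i = [24.47, 6.12, 30.59, 12.24, 30.59]
χ² = (37−24.47)²/24.47 + (7−6.12)²/6.12 + (18−30.59)²/30.59 + (19−12.24)²/12.24 + (23−30.59)²/30.59 = 17.3457
df = 4
p-value (upper-tail) = 0.00166
At α=0.1: p < α → reject H₀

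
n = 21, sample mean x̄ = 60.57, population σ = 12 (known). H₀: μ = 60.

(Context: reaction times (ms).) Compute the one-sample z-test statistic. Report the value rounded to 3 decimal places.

test statistic = 0.218

SE = σ/√n = 12/√21 = 2.6186
z = (x̄−μ₀)/SE = (60.57−60)/2.6186 = 0.2177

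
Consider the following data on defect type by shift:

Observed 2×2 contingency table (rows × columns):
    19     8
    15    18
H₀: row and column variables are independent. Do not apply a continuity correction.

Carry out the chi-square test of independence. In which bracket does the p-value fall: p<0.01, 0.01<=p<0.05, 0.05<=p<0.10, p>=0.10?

Row totals [27, 33], col totals [34, 26], n=60
χ² = (19−15.30)²/15.30 + (8−11.70)²/11.70 + (15−18.70)²/18.70 + (18−14.30)²/14.30 = 3.7543
df = 1
p-value (upper-tail) = 0.05267
→ bracket: 0.05<=p<0.10

p-value bracket: 0.05<=p<0.10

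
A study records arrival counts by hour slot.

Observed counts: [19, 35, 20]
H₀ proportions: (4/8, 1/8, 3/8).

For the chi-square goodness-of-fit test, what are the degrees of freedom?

df = k − 1 = 3 − 1 = 2

degrees of freedom = 2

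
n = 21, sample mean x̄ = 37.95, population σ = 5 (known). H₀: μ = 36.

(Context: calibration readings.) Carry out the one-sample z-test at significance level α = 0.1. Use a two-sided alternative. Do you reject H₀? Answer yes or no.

SE = σ/√n = 5/√21 = 1.0911
z = (x̄−μ₀)/SE = (37.95−36)/1.0911 = 1.7872
p-value (two-sided) = 0.07390
At α=0.1: p < α → reject H₀

reject H₀: yes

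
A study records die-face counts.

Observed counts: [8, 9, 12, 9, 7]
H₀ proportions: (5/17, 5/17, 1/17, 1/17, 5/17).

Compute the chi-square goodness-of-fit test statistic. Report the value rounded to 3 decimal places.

n = 45; E_i = n·p_i = [13.24, 13.24, 2.65, 2.65, 13.24]
χ² = (8−13.24)²/13.24 + (9−13.24)²/13.24 + (12−2.65)²/2.65 + (9−2.65)²/2.65 + (7−13.24)²/13.24 = 54.6578
df = 4

test statistic = 54.658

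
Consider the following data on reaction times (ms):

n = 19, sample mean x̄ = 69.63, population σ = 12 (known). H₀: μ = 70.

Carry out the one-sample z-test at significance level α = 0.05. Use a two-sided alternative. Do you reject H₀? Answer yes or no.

SE = σ/√n = 12/√19 = 2.7530
z = (x̄−μ₀)/SE = (69.63−70)/2.7530 = -0.1344
p-value (two-sided) = 0.89309
At α=0.05: p ≥ α → fail to reject H₀

reject H₀: no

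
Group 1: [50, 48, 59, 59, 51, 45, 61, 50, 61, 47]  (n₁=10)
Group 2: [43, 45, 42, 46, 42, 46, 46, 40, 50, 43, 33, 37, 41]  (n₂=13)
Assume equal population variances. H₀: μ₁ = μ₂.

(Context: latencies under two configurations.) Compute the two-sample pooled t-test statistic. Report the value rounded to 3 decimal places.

x̄₁=53.100, s₁=6.208, n₁=10
x̄₂=42.615, s₂=4.369, n₂=13
s_p² = [9·6.208² + 12·4.369²]/21 = 27.4275
SE = √(s_p²·(1/10+1/13)) = 2.2029
t = (53.100−42.615)/2.2029 = 4.7596
df = 21

test statistic = 4.760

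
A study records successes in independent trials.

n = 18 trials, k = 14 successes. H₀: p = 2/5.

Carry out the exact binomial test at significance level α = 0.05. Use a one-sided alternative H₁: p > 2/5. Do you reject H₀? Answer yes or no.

Exact binomial: n=18, k=14, p₀=2/5=0.4000
P(X≥14) from Σ C(n,i)·p₀^i·(1−p₀)^(n−i)
p-value (one-sided, H₁ greater) = 0.00128
At α=0.05: p < α → reject H₀

reject H₀: yes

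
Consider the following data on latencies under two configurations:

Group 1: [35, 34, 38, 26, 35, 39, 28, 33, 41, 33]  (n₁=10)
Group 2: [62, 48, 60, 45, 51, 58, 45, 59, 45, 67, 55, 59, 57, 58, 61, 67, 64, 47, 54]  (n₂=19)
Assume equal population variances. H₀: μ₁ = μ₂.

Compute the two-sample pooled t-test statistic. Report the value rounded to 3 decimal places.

x̄₁=34.200, s₁=4.638, n₁=10
x̄₂=55.895, s₂=7.256, n₂=19
s_p² = [9·4.638² + 18·7.256²]/27 = 42.2737
SE = √(s_p²·(1/10+1/19)) = 2.5401
t = (34.200−55.895)/2.5401 = -8.5408
df = 27

test statistic = -8.541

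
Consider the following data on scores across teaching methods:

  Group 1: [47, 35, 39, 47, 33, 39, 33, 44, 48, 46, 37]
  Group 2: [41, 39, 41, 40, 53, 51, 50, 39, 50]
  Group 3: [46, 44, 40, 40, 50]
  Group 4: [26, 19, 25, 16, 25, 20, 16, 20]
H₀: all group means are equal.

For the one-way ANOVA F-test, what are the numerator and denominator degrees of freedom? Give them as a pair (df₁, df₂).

k = 4 groups, N = 33 total
df = (k−1, N−k) = (4−1, 33−4) = (3, 29)

degrees of freedom = [3, 29]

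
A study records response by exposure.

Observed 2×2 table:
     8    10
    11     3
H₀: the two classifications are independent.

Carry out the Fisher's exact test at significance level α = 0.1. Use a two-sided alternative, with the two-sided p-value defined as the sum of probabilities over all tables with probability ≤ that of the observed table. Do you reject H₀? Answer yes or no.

reject H₀: yes

Margins: r₁=18, r₂=14, c₁=19, c₂=13, n=32
p_obs = C(18,8)·C(14,11)/C(32,19); sum pmf over tables with pmf ≤ p_obs
p-value (two-sided) = 0.07511
At α=0.1: p < α → reject H₀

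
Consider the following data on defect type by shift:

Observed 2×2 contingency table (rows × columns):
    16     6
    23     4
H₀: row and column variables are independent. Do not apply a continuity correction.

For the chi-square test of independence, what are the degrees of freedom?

df = (r−1)(c−1) = (2−1)·(2−1) = 1

degrees of freedom = 1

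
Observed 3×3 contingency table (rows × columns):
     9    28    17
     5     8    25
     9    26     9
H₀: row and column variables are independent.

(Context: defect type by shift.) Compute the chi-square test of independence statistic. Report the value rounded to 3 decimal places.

test statistic = 19.928

Row totals [54, 38, 44], col totals [23, 62, 51], n=136
χ² = (9−9.13)²/9.13 + (28−24.62)²/24.62 + (17−20.25)²/20.25 + (5−6.43)²/6.43 + (8−17.32)²/17.32 + (25−14.25)²/14.25 + (9−7.44)²/7.44 + (26−20.06)²/20.06 + (9−16.50)²/16.50 = 19.9278
df = 4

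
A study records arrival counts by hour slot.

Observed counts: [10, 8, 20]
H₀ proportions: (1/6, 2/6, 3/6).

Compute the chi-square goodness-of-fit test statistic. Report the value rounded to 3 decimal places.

test statistic = 3.895

n = 38; E_i = n·p_i = [6.33, 12.67, 19.00]
χ² = (10−6.33)²/6.33 + (8−12.67)²/12.67 + (20−19.00)²/19.00 = 3.8947
df = 2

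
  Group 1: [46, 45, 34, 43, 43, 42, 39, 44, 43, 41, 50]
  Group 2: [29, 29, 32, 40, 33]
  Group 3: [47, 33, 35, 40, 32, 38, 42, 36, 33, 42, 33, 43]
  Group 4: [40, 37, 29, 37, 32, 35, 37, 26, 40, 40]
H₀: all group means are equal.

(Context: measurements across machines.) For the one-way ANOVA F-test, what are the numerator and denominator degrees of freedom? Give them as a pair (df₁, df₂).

k = 4 groups, N = 38 total
df = (k−1, N−k) = (4−1, 38−4) = (3, 34)

degrees of freedom = [3, 34]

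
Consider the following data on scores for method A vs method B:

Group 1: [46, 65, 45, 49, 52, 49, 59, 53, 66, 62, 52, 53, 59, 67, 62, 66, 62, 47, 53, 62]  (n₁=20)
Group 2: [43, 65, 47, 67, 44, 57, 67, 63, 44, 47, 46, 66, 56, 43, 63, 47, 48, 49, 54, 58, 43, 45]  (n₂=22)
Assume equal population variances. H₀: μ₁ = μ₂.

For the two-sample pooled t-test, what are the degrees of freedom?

degrees of freedom = 40

df = n₁ + n₂ − 2 = 20 + 22 − 2 = 40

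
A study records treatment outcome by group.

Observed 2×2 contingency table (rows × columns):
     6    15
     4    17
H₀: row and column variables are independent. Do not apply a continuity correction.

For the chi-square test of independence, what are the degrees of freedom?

df = (r−1)(c−1) = (2−1)·(2−1) = 1

degrees of freedom = 1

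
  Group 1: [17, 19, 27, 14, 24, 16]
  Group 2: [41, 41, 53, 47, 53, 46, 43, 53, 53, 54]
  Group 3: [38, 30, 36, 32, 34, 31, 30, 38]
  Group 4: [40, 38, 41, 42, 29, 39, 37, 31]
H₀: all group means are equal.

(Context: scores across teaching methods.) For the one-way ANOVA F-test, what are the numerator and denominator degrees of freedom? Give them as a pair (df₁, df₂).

degrees of freedom = [3, 28]

k = 4 groups, N = 32 total
df = (k−1, N−k) = (4−1, 32−4) = (3, 28)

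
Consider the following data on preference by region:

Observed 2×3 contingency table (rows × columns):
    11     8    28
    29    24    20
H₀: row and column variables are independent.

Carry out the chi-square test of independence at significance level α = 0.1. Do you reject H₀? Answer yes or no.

Row totals [47, 73], col totals [40, 32, 48], n=120
χ² = (11−15.67)²/15.67 + (8−12.53)²/12.53 + (28−18.80)²/18.80 + (29−24.33)²/24.33 + (24−19.47)²/19.47 + (20−29.20)²/29.20 = 12.3812
df = 2
p-value (upper-tail) = 0.00205
At α=0.1: p < α → reject H₀

reject H₀: yes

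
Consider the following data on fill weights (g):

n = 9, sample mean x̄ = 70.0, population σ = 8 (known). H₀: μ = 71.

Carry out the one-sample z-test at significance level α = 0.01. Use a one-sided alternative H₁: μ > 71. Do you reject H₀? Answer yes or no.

reject H₀: no

SE = σ/√n = 8/√9 = 2.6667
z = (x̄−μ₀)/SE = (70.0−71)/2.6667 = -0.3750
p-value (one-sided, H₁ greater) = 0.64617
At α=0.01: p ≥ α → fail to reject H₀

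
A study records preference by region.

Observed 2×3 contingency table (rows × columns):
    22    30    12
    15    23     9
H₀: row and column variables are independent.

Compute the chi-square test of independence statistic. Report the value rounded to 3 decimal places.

Row totals [64, 47], col totals [37, 53, 21], n=111
χ² = (22−21.33)²/21.33 + (30−30.56)²/30.56 + (12−12.11)²/12.11 + (15−15.67)²/15.67 + (23−22.44)²/22.44 + (9−8.89)²/8.89 = 0.0756
df = 2

test statistic = 0.076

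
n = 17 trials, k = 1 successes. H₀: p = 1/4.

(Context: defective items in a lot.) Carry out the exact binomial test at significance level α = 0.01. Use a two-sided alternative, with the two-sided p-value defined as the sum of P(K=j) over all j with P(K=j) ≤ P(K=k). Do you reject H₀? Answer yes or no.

Exact binomial: n=17, k=1, p₀=1/4=0.2500
P(X=j) = C(n,j)·p₀^j·(1−p₀)^(n−j); p = Σ P(X=j) over j with P(X=j) ≤ P(X=1)
p-value (two-sided) = 0.09035
At α=0.01: p ≥ α → fail to reject H₀

reject H₀: no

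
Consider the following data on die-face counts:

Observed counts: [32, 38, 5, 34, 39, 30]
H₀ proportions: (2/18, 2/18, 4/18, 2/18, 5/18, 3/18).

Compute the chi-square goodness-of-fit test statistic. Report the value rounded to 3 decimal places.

test statistic = 66.967

n = 178; E_i = n·p_i = [19.78, 19.78, 39.56, 19.78, 49.44, 29.67]
χ² = (32−19.78)²/19.78 + (38−19.78)²/19.78 + (5−39.56)²/39.56 + (34−19.78)²/19.78 + (39−49.44)²/49.44 + (30−29.67)²/29.67 = 66.9669
df = 5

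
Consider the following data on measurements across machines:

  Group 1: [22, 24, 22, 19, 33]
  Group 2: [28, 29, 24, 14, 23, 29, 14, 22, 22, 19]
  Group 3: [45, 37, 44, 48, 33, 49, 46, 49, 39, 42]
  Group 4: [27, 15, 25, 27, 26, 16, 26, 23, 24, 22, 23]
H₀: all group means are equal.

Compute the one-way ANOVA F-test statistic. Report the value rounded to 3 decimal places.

Group means [24.00, 22.40, 43.20, 23.09], grand mean 28.611
SSB = Σnᵢ(x̄ᵢ−x̄)² = 2955.646; SSW = ΣΣ(x−x̄ᵢ)² = 820.909
MSB = 2955.646/3 = 985.2155; MSW = 820.909/32 = 25.6534
F = MSB/MSW = 38.4049
df = (3, 32)

test statistic = 38.405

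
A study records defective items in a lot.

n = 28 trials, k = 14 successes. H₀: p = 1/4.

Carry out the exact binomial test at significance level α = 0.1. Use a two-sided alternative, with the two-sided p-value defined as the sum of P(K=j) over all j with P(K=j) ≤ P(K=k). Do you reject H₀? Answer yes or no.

reject H₀: yes

Exact binomial: n=28, k=14, p₀=1/4=0.2500
P(X=j) = C(n,j)·p₀^j·(1−p₀)^(n−j); p = Σ P(X=j) over j with P(X=j) ≤ P(X=14)
p-value (two-sided) = 0.00410
At α=0.1: p < α → reject H₀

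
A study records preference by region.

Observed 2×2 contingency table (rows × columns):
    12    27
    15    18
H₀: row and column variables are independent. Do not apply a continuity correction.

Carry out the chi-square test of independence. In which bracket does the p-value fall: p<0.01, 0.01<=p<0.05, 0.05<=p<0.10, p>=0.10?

Row totals [39, 33], col totals [27, 45], n=72
χ² = (12−14.62)²/14.62 + (27−24.38)²/24.38 + (15−12.38)²/12.38 + (18−20.62)²/20.62 = 1.6448
df = 1
p-value (upper-tail) = 0.19967
→ bracket: p>=0.10

p-value bracket: p>=0.10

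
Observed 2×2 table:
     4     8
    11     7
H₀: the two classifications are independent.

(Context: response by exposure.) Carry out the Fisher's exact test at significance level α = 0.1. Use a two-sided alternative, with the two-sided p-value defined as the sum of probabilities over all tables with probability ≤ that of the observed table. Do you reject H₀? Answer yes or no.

Margins: r₁=12, r₂=18, c₁=15, c₂=15, n=30
p_obs = C(12,4)·C(18,11)/C(30,15); sum pmf over tables with pmf ≤ p_obs
p-value (two-sided) = 0.26354
At α=0.1: p ≥ α → fail to reject H₀

reject H₀: no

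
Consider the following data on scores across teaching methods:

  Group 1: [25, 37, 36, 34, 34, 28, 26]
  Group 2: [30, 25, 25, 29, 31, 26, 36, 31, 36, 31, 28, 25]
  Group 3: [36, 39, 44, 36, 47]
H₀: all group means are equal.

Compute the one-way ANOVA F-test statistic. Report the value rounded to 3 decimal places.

Group means [31.43, 29.42, 40.40], grand mean 32.292
SSB = Σnᵢ(x̄ᵢ−x̄)² = 433.127; SSW = ΣΣ(x−x̄ᵢ)² = 411.831
MSB = 433.127/2 = 216.5637; MSW = 411.831/21 = 19.6110
F = MSB/MSW = 11.0430
df = (2, 21)

test statistic = 11.043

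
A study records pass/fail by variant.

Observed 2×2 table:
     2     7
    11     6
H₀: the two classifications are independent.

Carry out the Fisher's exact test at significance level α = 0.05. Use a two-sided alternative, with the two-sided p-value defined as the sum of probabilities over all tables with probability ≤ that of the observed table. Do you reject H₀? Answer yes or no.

reject H₀: no

Margins: r₁=9, r₂=17, c₁=13, c₂=13, n=26
p_obs = C(9,2)·C(17,11)/C(26,13); sum pmf over tables with pmf ≤ p_obs
p-value (two-sided) = 0.09684
At α=0.05: p ≥ α → fail to reject H₀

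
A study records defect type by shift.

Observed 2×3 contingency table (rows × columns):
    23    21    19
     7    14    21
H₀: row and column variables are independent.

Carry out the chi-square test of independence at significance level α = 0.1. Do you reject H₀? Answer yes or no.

reject H₀: yes

Row totals [63, 42], col totals [30, 35, 40], n=105
χ² = (23−18.00)²/18.00 + (21−21.00)²/21.00 + (19−24.00)²/24.00 + (7−12.00)²/12.00 + (14−14.00)²/14.00 + (21−16.00)²/16.00 = 6.0764
df = 2
p-value (upper-tail) = 0.04792
At α=0.1: p < α → reject H₀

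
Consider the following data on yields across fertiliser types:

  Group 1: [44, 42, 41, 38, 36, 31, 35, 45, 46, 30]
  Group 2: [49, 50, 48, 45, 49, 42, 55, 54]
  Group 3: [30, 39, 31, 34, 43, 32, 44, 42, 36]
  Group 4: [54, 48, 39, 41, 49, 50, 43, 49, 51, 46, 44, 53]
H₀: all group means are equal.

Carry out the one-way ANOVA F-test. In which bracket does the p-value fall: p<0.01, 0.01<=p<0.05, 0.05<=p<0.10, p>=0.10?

p-value bracket: p<0.01

Group means [38.80, 49.00, 36.78, 47.25], grand mean 43.026
SSB = Σnᵢ(x̄ᵢ−x̄)² = 1029.569; SSW = ΣΣ(x−x̄ᵢ)² = 899.406
MSB = 1029.569/3 = 343.1896; MSW = 899.406/35 = 25.6973
F = MSB/MSW = 13.3551
df = (3, 35)
p-value (upper-tail) = 0.00001
→ bracket: p<0.01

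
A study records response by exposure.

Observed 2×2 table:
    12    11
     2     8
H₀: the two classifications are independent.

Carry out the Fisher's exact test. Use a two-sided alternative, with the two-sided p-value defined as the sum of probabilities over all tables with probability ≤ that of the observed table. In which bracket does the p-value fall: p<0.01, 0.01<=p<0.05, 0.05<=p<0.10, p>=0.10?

Margins: r₁=23, r₂=10, c₁=14, c₂=19, n=33
p_obs = C(23,12)·C(10,2)/C(33,14); sum pmf over tables with pmf ≤ p_obs
p-value (two-sided) = 0.13118
→ bracket: p>=0.10

p-value bracket: p>=0.10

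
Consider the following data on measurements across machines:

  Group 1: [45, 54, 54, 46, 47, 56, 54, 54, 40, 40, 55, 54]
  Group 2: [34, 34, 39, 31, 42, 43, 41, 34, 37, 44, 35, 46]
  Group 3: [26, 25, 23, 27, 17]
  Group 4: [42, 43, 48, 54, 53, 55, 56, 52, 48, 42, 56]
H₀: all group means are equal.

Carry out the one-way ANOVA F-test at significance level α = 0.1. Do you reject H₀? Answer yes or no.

Group means [49.92, 38.33, 23.60, 49.91], grand mean 43.150
SSB = Σnᵢ(x̄ᵢ−x̄)² = 3241.408; SSW = ΣΣ(x−x̄ᵢ)² = 1021.692
MSB = 3241.408/3 = 1080.4692; MSW = 1021.692/36 = 28.3803
F = MSB/MSW = 38.0710
df = (3, 36)
p-value (upper-tail) = 0.00000
At α=0.1: p < α → reject H₀

reject H₀: yes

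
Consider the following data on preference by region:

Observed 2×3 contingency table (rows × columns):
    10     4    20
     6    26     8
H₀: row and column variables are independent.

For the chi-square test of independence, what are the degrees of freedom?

degrees of freedom = 2

df = (r−1)(c−1) = (2−1)·(3−1) = 2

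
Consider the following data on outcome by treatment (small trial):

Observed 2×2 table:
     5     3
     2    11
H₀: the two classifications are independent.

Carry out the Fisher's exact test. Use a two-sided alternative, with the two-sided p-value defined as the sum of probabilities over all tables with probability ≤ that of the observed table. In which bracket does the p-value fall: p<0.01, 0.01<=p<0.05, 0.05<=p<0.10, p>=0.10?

p-value bracket: 0.05<=p<0.10

Margins: r₁=8, r₂=13, c₁=7, c₂=14, n=21
p_obs = C(8,5)·C(13,2)/C(21,7); sum pmf over tables with pmf ≤ p_obs
p-value (two-sided) = 0.05552
→ bracket: 0.05<=p<0.10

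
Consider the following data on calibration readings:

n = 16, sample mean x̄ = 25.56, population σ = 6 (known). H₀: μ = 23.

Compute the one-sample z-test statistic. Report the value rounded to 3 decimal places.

SE = σ/√n = 6/√16 = 1.5000
z = (x̄−μ₀)/SE = (25.56−23)/1.5000 = 1.7067

test statistic = 1.707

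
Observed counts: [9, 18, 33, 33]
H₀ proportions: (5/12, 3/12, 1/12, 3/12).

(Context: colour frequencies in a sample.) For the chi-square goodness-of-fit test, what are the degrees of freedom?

degrees of freedom = 3

df = k − 1 = 4 − 1 = 3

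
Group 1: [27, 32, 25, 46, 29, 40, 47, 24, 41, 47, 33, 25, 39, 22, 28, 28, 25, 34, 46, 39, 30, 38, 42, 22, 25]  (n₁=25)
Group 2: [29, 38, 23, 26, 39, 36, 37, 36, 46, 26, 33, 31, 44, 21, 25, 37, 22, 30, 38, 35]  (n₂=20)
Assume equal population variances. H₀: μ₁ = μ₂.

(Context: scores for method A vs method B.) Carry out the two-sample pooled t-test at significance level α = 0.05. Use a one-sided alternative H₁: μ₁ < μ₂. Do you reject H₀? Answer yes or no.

reject H₀: no

x̄₁=33.360, s₁=8.440, n₁=25
x̄₂=32.600, s₂=7.192, n₂=20
s_p² = [24·8.440² + 19·7.192²]/43 = 62.6177
SE = √(s_p²·(1/25+1/20)) = 2.3739
t = (33.360−32.600)/2.3739 = 0.3201
df = 43
p-value (one-sided, H₁ less) = 0.62479
At α=0.05: p ≥ α → fail to reject H₀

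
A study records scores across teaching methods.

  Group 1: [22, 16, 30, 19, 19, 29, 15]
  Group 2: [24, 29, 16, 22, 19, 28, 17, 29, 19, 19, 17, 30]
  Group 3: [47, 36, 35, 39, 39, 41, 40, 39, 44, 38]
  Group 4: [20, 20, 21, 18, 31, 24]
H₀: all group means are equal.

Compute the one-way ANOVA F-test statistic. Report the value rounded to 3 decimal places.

test statistic = 30.844

Group means [21.43, 22.42, 39.80, 22.33], grand mean 27.171
SSB = Σnᵢ(x̄ᵢ−x̄)² = 2237.407; SSW = ΣΣ(x−x̄ᵢ)² = 749.564
MSB = 2237.407/3 = 745.8024; MSW = 749.564/31 = 24.1795
F = MSB/MSW = 30.8444
df = (3, 31)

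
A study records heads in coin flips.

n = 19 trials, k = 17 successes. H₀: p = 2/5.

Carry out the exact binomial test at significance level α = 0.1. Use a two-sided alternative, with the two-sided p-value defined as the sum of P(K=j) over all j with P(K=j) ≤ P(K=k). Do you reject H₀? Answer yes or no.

Exact binomial: n=19, k=17, p₀=2/5=0.4000
P(X=j) = C(n,j)·p₀^j·(1−p₀)^(n−j); p = Σ P(X=j) over j with P(X=j) ≤ P(X=17)
p-value (two-sided) = 0.00001
At α=0.1: p < α → reject H₀

reject H₀: yes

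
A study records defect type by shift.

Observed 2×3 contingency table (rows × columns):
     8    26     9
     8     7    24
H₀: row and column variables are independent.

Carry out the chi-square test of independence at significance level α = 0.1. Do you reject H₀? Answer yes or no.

reject H₀: yes

Row totals [43, 39], col totals [16, 33, 33], n=82
χ² = (8−8.39)²/8.39 + (26−17.30)²/17.30 + (9−17.30)²/17.30 + (8−7.61)²/7.61 + (7−15.70)²/15.70 + (24−15.70)²/15.70 = 17.6043
df = 2
p-value (upper-tail) = 0.00015
At α=0.1: p < α → reject H₀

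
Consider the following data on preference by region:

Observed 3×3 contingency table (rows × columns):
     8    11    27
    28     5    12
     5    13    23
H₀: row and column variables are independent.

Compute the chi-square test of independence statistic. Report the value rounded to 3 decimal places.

test statistic = 31.820

Row totals [46, 45, 41], col totals [41, 29, 62], n=132
χ² = (8−14.29)²/14.29 + (11−10.11)²/10.11 + (27−21.61)²/21.61 + (28−13.98)²/13.98 + (5−9.89)²/9.89 + (12−21.14)²/21.14 + (5−12.73)²/12.73 + (13−9.01)²/9.01 + (23−19.26)²/19.26 = 31.8204
df = 4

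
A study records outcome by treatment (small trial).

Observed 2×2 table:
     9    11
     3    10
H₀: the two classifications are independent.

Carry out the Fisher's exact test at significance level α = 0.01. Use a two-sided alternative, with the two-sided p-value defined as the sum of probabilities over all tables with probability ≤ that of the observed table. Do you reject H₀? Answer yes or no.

Margins: r₁=20, r₂=13, c₁=12, c₂=21, n=33
p_obs = C(20,9)·C(13,3)/C(33,12); sum pmf over tables with pmf ≤ p_obs
p-value (two-sided) = 0.27752
At α=0.01: p ≥ α → fail to reject H₀

reject H₀: no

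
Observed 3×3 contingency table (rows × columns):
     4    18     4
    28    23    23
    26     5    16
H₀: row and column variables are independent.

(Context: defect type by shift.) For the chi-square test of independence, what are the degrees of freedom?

df = (r−1)(c−1) = (3−1)·(3−1) = 4

degrees of freedom = 4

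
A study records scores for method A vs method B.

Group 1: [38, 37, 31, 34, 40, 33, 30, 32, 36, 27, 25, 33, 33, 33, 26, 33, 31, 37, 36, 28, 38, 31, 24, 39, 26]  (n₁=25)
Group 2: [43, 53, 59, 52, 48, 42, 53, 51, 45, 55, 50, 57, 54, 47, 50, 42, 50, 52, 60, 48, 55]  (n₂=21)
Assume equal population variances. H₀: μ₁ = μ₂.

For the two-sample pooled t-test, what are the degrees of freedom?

df = n₁ + n₂ − 2 = 25 + 21 − 2 = 44

degrees of freedom = 44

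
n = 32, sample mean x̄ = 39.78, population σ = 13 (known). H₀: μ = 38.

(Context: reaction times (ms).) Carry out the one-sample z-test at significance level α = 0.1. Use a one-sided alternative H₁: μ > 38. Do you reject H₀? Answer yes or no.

SE = σ/√n = 13/√32 = 2.2981
z = (x̄−μ₀)/SE = (39.78−38)/2.2981 = 0.7746
p-value (one-sided, H₁ greater) = 0.21930
At α=0.1: p ≥ α → fail to reject H₀

reject H₀: no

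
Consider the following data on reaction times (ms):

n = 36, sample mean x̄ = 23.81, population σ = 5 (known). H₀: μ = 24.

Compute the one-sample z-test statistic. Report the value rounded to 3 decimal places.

SE = σ/√n = 5/√36 = 0.8333
z = (x̄−μ₀)/SE = (23.81−24)/0.8333 = -0.2280

test statistic = -0.228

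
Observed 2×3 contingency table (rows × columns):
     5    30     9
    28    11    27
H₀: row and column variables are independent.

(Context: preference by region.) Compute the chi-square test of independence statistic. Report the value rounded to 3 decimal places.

test statistic = 30.662

Row totals [44, 66], col totals [33, 41, 36], n=110
χ² = (5−13.20)²/13.20 + (30−16.40)²/16.40 + (9−14.40)²/14.40 + (28−19.80)²/19.80 + (11−24.60)²/24.60 + (27−21.60)²/21.60 = 30.6616
df = 2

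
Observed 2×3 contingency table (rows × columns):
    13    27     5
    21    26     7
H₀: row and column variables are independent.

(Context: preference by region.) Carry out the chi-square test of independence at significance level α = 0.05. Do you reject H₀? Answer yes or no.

reject H₀: no

Row totals [45, 54], col totals [34, 53, 12], n=99
χ² = (13−15.45)²/15.45 + (27−24.09)²/24.09 + (5−5.45)²/5.45 + (21−18.55)²/18.55 + (26−28.91)²/28.91 + (7−6.55)²/6.55 = 1.4282
df = 2
p-value (upper-tail) = 0.48964
At α=0.05: p ≥ α → fail to reject H₀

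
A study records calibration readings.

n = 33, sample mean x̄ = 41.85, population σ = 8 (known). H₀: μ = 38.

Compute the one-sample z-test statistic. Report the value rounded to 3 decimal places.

test statistic = 2.765

SE = σ/√n = 8/√33 = 1.3926
z = (x̄−μ₀)/SE = (41.85−38)/1.3926 = 2.7646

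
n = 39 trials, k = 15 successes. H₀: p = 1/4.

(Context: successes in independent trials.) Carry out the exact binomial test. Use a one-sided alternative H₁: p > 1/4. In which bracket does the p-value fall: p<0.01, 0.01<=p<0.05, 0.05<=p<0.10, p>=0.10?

p-value bracket: 0.01<=p<0.05

Exact binomial: n=39, k=15, p₀=1/4=0.2500
P(X≥15) from Σ C(n,i)·p₀^i·(1−p₀)^(n−i)
p-value (one-sided, H₁ greater) = 0.04387
→ bracket: 0.01<=p<0.05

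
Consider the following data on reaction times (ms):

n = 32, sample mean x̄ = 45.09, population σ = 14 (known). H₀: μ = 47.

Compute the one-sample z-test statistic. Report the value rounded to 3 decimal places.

SE = σ/√n = 14/√32 = 2.4749
z = (x̄−μ₀)/SE = (45.09−47)/2.4749 = -0.7718

test statistic = -0.772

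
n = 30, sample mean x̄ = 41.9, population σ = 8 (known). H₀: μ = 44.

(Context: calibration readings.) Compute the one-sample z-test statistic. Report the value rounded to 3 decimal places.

SE = σ/√n = 8/√30 = 1.4606
z = (x̄−μ₀)/SE = (41.9−44)/1.4606 = -1.4378

test statistic = -1.438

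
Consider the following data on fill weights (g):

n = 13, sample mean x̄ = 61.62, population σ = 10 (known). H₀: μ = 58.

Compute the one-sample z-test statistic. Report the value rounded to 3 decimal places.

test statistic = 1.305

SE = σ/√n = 10/√13 = 2.7735
z = (x̄−μ₀)/SE = (61.62−58)/2.7735 = 1.3052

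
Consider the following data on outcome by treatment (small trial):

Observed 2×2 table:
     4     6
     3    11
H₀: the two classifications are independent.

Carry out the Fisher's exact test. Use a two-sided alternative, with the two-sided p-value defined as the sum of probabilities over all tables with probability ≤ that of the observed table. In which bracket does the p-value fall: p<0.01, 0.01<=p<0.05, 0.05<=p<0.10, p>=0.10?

Margins: r₁=10, r₂=14, c₁=7, c₂=17, n=24
p_obs = C(10,4)·C(14,3)/C(24,7); sum pmf over tables with pmf ≤ p_obs
p-value (two-sided) = 0.39264
→ bracket: p>=0.10

p-value bracket: p>=0.10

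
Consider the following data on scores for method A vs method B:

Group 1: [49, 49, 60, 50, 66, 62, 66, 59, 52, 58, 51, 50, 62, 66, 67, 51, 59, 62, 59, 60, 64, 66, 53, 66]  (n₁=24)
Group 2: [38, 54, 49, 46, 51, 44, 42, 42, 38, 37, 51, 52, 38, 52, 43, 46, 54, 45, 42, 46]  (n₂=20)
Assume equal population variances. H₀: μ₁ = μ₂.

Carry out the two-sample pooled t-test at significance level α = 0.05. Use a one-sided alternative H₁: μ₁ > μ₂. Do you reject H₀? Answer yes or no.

x̄₁=58.625, s₁=6.378, n₁=24
x̄₂=45.500, s₂=5.568, n₂=20
s_p² = [23·6.378² + 19·5.568²]/42 = 36.3006
SE = √(s_p²·(1/24+1/20)) = 1.8242
t = (58.625−45.500)/1.8242 = 7.1951
df = 42
p-value (one-sided, H₁ greater) = 0.00000
At α=0.05: p < α → reject H₀

reject H₀: yes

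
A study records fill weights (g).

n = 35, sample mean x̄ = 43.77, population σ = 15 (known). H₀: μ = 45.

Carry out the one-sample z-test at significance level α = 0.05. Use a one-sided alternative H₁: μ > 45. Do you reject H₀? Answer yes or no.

reject H₀: no

SE = σ/√n = 15/√35 = 2.5355
z = (x̄−μ₀)/SE = (43.77−45)/2.5355 = -0.4851
p-value (one-sided, H₁ greater) = 0.68620
At α=0.05: p ≥ α → fail to reject H₀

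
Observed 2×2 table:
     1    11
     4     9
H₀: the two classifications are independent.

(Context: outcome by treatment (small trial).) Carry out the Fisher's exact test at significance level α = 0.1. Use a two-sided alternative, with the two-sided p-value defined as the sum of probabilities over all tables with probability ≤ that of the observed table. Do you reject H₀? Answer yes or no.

Margins: r₁=12, r₂=13, c₁=5, c₂=20, n=25
p_obs = C(12,1)·C(13,4)/C(25,5); sum pmf over tables with pmf ≤ p_obs
p-value (two-sided) = 0.32174
At α=0.1: p ≥ α → fail to reject H₀

reject H₀: no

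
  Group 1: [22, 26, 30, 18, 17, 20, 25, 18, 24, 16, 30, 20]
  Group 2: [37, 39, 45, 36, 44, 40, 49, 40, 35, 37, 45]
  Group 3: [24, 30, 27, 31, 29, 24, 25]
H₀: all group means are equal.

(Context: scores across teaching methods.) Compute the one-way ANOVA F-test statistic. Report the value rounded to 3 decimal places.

Group means [22.17, 40.64, 27.14], grand mean 30.100
SSB = Σnᵢ(x̄ᵢ−x̄)² = 2037.631; SSW = ΣΣ(x−x̄ᵢ)² = 511.069
MSB = 2037.631/2 = 1018.8154; MSW = 511.069/27 = 18.9285
F = MSB/MSW = 53.8244
df = (2, 27)

test statistic = 53.824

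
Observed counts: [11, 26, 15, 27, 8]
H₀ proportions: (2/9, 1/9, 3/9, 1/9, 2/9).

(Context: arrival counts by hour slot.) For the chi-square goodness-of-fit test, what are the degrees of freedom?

degrees of freedom = 4

df = k − 1 = 5 − 1 = 4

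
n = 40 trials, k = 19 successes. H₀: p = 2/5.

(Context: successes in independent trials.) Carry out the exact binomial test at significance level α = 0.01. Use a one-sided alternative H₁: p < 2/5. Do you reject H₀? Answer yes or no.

Exact binomial: n=40, k=19, p₀=2/5=0.4000
P(X≤19) from Σ C(n,i)·p₀^i·(1−p₀)^(n−i)
p-value (one-sided, H₁ less) = 0.87023
At α=0.01: p ≥ α → fail to reject H₀

reject H₀: no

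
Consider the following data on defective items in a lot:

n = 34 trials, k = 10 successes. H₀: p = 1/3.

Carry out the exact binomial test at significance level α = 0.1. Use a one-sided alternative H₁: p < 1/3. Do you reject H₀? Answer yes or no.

reject H₀: no

Exact binomial: n=34, k=10, p₀=1/3=0.3333
P(X≤10) from Σ C(n,i)·p₀^i·(1−p₀)^(n−i)
p-value (one-sided, H₁ less) = 0.38833
At α=0.1: p ≥ α → fail to reject H₀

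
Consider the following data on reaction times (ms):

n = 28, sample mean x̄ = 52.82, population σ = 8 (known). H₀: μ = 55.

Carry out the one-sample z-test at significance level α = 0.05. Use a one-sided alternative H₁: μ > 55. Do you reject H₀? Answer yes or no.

reject H₀: no

SE = σ/√n = 8/√28 = 1.5119
z = (x̄−μ₀)/SE = (52.82−55)/1.5119 = -1.4419
p-value (one-sided, H₁ greater) = 0.92534
At α=0.05: p ≥ α → fail to reject H₀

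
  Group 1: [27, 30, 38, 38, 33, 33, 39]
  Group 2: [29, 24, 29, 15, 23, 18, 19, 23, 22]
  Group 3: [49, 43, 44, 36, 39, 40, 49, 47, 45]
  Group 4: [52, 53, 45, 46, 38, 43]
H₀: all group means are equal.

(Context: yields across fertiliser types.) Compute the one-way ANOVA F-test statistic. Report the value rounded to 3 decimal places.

Group means [34.00, 22.44, 43.56, 46.17], grand mean 35.774
SSB = Σnᵢ(x̄ᵢ−x̄)² = 2814.142; SSW = ΣΣ(x−x̄ᵢ)² = 623.278
MSB = 2814.142/3 = 938.0472; MSW = 623.278/27 = 23.0844
F = MSB/MSW = 40.6356
df = (3, 27)

test statistic = 40.636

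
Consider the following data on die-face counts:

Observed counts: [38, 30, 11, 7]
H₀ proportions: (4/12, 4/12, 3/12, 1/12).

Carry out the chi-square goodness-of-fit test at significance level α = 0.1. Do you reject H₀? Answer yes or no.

n = 86; E_i = n·p_i = [28.67, 28.67, 21.50, 7.17]
χ² = (38−28.67)²/28.67 + (30−28.67)²/28.67 + (11−21.50)²/21.50 + (7−7.17)²/7.17 = 8.2326
df = 3
p-value (upper-tail) = 0.04144
At α=0.1: p < α → reject H₀

reject H₀: yes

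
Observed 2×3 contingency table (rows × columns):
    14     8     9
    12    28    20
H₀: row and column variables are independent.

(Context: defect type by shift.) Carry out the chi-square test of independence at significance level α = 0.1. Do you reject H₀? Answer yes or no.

Row totals [31, 60], col totals [26, 36, 29], n=91
χ² = (14−8.86)²/8.86 + (8−12.26)²/12.26 + (9−9.88)²/9.88 + (12−17.14)²/17.14 + (28−23.74)²/23.74 + (20−19.12)²/19.12 = 6.8960
df = 2
p-value (upper-tail) = 0.03181
At α=0.1: p < α → reject H₀

reject H₀: yes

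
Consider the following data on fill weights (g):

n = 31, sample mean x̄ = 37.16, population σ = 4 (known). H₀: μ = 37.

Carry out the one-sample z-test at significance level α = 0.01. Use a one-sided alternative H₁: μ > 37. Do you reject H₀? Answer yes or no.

reject H₀: no

SE = σ/√n = 4/√31 = 0.7184
z = (x̄−μ₀)/SE = (37.16−37)/0.7184 = 0.2227
p-value (one-sided, H₁ greater) = 0.41188
At α=0.01: p ≥ α → fail to reject H₀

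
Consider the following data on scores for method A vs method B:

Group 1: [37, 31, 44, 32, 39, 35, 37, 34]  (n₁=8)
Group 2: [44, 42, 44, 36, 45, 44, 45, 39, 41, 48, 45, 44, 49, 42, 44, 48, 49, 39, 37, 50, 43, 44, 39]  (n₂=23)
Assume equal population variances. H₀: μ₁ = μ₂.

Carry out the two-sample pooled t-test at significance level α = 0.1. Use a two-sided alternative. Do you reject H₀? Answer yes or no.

reject H₀: yes

x̄₁=36.125, s₁=4.155, n₁=8
x̄₂=43.522, s₂=3.824, n₂=23
s_p² = [7·4.155² + 22·3.824²]/29 = 15.2626
SE = √(s_p²·(1/8+1/23)) = 1.6036
t = (36.125−43.522)/1.6036 = -4.6127
df = 29
p-value (two-sided) = 0.00007
At α=0.1: p < α → reject H₀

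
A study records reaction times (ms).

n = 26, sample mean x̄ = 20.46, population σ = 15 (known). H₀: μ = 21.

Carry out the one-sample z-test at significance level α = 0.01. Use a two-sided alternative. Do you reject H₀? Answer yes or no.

SE = σ/√n = 15/√26 = 2.9417
z = (x̄−μ₀)/SE = (20.46−21)/2.9417 = -0.1836
p-value (two-sided) = 0.85435
At α=0.01: p ≥ α → fail to reject H₀

reject H₀: no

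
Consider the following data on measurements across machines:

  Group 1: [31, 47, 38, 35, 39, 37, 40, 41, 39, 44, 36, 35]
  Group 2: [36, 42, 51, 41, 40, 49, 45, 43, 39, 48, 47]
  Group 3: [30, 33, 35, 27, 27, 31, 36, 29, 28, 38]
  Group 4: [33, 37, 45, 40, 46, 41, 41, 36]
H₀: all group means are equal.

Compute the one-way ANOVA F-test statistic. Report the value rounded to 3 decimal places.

test statistic = 14.557

Group means [38.50, 43.73, 31.40, 39.88], grand mean 38.439
SSB = Σnᵢ(x̄ᵢ−x̄)² = 819.641; SSW = ΣΣ(x−x̄ᵢ)² = 694.457
MSB = 819.641/3 = 273.2136; MSW = 694.457/37 = 18.7691
F = MSB/MSW = 14.5566
df = (3, 37)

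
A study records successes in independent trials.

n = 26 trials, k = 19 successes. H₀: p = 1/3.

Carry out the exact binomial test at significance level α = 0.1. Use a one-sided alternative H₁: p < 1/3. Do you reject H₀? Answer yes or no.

reject H₀: no

Exact binomial: n=26, k=19, p₀=1/3=0.3333
P(X≤19) from Σ C(n,i)·p₀^i·(1−p₀)^(n−i)
p-value (one-sided, H₁ less) = 0.99999
At α=0.1: p ≥ α → fail to reject H₀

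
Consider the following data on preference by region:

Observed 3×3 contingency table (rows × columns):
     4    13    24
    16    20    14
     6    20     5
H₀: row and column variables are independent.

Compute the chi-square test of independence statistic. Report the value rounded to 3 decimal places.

test statistic = 20.179

Row totals [41, 50, 31], col totals [26, 53, 43], n=122
χ² = (4−8.74)²/8.74 + (13−17.81)²/17.81 + (24−14.45)²/14.45 + (16−10.66)²/10.66 + (20−21.72)²/21.72 + (14−17.62)²/17.62 + (6−6.61)²/6.61 + (20−13.47)²/13.47 + (5−10.93)²/10.93 = 20.1793
df = 4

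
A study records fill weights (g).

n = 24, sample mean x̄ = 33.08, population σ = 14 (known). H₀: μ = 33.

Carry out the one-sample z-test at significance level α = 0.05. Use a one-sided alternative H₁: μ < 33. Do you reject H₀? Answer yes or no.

reject H₀: no

SE = σ/√n = 14/√24 = 2.8577
z = (x̄−μ₀)/SE = (33.08−33)/2.8577 = 0.0280
p-value (one-sided, H₁ less) = 0.51117
At α=0.05: p ≥ α → fail to reject H₀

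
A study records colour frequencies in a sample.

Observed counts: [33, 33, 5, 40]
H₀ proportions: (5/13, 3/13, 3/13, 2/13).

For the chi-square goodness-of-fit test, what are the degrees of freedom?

df = k − 1 = 4 − 1 = 3

degrees of freedom = 3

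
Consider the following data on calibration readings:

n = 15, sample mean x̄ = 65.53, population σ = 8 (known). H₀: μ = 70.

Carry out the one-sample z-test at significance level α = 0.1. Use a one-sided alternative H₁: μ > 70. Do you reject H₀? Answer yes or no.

reject H₀: no

SE = σ/√n = 8/√15 = 2.0656
z = (x̄−μ₀)/SE = (65.53−70)/2.0656 = -2.1640
p-value (one-sided, H₁ greater) = 0.98477
At α=0.1: p ≥ α → fail to reject H₀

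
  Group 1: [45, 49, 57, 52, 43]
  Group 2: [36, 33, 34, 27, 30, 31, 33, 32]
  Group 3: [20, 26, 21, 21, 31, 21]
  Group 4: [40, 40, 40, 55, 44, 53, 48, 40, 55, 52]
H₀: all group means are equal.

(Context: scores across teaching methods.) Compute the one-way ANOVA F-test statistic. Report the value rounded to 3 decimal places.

Group means [49.20, 32.00, 23.33, 46.70], grand mean 38.241
SSB = Σnᵢ(x̄ᵢ−x̄)² = 2961.077; SSW = ΣΣ(x−x̄ᵢ)² = 664.233
MSB = 2961.077/3 = 987.0257; MSW = 664.233/25 = 26.5693
F = MSB/MSW = 37.1491
df = (3, 25)

test statistic = 37.149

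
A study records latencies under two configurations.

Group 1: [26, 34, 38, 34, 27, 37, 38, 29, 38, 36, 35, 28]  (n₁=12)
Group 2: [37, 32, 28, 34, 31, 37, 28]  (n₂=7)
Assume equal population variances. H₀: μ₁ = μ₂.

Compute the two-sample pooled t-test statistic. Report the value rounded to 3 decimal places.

test statistic = 0.441

x̄₁=33.333, s₁=4.579, n₁=12
x̄₂=32.429, s₂=3.780, n₂=7
s_p² = [11·4.579² + 6·3.780²]/17 = 18.6106
SE = √(s_p²·(1/12+1/7)) = 2.0517
t = (33.333−32.429)/2.0517 = 0.4410
df = 17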